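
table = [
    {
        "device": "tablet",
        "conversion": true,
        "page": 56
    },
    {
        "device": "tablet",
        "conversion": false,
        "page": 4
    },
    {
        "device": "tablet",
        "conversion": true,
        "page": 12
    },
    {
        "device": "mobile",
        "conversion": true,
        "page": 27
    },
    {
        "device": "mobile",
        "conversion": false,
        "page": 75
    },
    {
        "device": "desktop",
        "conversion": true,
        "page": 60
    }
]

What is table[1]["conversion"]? False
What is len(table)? 6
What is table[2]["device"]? "tablet"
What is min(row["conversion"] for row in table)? False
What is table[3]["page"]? 27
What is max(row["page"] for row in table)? 75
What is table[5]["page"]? 60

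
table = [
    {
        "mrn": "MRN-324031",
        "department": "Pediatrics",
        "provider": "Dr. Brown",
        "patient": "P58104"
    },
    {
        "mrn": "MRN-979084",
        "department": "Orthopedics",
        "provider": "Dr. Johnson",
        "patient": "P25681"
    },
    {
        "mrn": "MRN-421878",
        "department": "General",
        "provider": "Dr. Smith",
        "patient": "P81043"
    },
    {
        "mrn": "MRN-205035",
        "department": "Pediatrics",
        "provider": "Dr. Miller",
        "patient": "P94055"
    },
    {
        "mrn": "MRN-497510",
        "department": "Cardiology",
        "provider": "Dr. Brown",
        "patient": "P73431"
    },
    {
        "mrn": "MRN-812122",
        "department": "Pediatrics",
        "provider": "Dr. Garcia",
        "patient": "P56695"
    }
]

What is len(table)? 6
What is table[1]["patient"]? "P25681"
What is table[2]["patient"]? "P81043"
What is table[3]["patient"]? "P94055"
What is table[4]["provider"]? "Dr. Brown"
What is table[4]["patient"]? "P73431"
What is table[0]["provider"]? "Dr. Brown"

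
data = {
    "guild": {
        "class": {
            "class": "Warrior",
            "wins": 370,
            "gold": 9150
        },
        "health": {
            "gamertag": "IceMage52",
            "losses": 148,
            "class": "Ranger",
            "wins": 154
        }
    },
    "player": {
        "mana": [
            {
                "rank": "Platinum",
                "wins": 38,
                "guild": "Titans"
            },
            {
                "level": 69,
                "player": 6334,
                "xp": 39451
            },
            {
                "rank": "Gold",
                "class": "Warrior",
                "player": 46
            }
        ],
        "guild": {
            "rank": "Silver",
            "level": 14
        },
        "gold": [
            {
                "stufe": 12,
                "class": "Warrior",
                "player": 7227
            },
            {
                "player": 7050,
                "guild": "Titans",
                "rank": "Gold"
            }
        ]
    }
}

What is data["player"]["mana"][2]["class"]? "Warrior"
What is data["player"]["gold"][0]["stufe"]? 12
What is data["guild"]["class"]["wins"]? 370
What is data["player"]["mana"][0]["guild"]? "Titans"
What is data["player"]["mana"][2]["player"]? 46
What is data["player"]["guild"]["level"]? 14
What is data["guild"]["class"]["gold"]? 9150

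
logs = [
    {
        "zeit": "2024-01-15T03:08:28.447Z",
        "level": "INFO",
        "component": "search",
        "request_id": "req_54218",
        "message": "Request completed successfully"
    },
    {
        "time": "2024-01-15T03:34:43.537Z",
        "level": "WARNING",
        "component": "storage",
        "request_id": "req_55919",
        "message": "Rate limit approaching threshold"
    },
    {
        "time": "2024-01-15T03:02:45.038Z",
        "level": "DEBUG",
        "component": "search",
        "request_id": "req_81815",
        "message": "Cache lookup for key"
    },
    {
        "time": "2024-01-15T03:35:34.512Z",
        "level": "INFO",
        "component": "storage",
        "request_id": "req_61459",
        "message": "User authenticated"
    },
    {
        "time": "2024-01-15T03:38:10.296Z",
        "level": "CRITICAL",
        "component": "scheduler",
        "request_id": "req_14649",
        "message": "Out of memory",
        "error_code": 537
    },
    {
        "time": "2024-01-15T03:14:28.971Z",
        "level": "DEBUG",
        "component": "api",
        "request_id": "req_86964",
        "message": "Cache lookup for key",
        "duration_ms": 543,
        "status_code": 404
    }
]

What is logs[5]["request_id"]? "req_86964"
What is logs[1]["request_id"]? "req_55919"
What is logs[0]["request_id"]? "req_54218"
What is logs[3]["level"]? "INFO"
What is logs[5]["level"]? "DEBUG"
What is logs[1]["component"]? "storage"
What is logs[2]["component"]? "search"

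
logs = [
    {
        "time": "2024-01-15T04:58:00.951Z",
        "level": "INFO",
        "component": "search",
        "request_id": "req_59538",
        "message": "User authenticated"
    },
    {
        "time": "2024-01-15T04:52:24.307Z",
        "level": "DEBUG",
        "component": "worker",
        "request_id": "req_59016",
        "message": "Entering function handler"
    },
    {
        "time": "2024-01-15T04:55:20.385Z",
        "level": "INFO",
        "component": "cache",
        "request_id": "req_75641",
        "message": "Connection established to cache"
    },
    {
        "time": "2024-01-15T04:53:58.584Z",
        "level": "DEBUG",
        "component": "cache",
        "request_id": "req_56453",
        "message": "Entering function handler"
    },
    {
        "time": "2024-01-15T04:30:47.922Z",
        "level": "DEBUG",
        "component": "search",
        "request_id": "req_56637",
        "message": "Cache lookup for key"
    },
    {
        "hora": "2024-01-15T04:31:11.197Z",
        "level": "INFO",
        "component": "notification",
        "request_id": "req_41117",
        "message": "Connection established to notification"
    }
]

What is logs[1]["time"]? "2024-01-15T04:52:24.307Z"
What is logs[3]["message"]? "Entering function handler"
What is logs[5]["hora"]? "2024-01-15T04:31:11.197Z"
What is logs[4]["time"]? "2024-01-15T04:30:47.922Z"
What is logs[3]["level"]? "DEBUG"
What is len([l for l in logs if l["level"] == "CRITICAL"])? 0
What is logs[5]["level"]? "INFO"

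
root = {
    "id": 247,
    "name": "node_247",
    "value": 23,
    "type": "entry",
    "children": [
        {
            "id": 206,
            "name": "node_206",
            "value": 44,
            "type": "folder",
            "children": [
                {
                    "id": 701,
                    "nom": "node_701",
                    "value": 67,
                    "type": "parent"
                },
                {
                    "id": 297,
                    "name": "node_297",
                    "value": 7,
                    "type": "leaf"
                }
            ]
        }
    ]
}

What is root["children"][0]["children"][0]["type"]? "parent"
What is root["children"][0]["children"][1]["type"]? "leaf"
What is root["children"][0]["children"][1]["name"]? "node_297"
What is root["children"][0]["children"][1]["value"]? 7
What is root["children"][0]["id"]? 206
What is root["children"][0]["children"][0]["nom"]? "node_701"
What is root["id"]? 247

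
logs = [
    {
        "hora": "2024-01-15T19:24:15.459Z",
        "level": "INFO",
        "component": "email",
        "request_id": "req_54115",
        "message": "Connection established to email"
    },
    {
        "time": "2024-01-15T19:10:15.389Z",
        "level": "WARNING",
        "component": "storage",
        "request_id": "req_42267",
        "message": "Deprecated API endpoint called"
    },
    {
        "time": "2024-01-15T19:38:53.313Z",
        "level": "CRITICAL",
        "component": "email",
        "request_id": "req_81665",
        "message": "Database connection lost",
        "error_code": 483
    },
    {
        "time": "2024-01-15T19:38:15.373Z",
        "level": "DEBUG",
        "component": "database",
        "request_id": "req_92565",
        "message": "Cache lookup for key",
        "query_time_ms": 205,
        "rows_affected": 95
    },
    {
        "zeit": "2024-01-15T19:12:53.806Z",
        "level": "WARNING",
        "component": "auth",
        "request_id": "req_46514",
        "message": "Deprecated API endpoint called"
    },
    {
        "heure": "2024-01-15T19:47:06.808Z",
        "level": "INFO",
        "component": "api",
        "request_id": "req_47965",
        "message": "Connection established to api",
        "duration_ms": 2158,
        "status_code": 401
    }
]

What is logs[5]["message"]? "Connection established to api"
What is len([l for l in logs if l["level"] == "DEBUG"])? 1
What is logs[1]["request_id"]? "req_42267"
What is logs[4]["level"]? "WARNING"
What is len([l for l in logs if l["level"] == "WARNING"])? 2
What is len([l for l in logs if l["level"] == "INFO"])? 2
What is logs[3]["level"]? "DEBUG"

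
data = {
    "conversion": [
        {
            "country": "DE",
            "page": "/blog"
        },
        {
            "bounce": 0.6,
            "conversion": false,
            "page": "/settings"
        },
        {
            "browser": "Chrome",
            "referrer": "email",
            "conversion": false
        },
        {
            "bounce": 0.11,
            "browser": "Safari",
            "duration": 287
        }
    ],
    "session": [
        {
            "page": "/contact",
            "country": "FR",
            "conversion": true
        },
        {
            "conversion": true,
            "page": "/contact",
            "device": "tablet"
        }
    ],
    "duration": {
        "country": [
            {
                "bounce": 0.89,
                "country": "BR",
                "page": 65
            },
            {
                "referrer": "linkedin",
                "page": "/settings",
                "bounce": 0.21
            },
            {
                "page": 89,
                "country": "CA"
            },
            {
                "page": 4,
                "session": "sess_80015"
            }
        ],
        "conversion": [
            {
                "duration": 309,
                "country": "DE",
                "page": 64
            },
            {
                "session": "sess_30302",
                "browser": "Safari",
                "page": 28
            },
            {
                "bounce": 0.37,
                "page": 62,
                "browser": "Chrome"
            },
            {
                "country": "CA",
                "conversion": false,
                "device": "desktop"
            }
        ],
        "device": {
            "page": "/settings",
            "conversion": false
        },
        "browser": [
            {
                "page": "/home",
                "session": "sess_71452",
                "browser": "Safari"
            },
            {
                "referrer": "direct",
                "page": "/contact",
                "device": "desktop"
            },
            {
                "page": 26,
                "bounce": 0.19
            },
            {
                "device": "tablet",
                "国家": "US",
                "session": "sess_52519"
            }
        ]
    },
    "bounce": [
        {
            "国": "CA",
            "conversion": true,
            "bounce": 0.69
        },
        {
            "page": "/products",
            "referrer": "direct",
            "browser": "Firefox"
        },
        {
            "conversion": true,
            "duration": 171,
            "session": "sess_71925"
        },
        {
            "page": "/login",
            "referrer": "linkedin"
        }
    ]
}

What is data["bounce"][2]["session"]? "sess_71925"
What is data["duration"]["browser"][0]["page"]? "/home"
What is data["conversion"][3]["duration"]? 287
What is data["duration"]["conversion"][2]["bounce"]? 0.37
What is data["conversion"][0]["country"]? "DE"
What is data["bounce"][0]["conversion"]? True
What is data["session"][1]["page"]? "/contact"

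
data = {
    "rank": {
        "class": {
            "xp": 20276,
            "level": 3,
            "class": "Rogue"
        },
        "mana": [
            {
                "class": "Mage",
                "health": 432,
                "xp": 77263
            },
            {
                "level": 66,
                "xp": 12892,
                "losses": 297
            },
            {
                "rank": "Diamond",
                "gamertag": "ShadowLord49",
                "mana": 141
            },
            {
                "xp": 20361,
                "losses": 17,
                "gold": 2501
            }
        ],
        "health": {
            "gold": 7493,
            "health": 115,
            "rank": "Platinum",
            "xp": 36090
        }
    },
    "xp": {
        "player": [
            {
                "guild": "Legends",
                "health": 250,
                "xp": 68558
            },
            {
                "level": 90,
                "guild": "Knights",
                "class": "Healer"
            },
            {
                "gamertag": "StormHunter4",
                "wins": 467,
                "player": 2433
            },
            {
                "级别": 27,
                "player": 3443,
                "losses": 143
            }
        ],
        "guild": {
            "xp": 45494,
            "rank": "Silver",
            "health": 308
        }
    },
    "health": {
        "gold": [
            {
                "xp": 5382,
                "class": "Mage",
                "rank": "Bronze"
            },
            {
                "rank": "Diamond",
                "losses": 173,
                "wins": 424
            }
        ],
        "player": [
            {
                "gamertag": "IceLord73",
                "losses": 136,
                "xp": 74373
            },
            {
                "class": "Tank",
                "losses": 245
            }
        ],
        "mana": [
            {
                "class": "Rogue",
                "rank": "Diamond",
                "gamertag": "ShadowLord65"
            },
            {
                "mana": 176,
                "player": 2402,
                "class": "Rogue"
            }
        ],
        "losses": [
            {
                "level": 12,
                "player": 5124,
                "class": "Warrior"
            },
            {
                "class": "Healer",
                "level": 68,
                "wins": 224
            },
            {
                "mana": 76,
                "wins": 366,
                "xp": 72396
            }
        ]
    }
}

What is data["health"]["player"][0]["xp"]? 74373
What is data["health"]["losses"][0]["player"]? 5124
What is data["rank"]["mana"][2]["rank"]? "Diamond"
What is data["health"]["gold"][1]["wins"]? 424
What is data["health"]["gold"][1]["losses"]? 173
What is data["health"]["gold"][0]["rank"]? "Bronze"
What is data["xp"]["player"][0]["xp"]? 68558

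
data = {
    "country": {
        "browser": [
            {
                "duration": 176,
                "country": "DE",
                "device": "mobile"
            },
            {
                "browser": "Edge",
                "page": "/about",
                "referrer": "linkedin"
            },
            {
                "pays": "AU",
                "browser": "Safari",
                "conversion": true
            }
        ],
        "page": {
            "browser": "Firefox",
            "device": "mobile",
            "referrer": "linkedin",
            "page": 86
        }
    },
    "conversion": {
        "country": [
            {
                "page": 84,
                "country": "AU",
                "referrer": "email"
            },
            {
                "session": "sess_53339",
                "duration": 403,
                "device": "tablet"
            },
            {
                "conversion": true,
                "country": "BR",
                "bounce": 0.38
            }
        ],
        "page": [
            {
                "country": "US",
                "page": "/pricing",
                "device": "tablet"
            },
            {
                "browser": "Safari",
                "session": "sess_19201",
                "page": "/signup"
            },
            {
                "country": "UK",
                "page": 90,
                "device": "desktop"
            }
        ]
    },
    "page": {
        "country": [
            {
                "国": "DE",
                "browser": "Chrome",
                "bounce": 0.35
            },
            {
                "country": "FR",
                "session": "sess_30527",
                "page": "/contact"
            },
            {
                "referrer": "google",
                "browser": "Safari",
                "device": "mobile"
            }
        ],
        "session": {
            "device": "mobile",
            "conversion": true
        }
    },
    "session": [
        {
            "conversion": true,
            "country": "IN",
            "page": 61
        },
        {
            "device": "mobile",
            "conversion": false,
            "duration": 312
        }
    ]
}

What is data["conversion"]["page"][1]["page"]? "/signup"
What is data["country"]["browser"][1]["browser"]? "Edge"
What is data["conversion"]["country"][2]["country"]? "BR"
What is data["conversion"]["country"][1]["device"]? "tablet"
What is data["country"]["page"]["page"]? 86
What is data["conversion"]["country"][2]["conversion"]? True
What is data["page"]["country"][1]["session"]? "sess_30527"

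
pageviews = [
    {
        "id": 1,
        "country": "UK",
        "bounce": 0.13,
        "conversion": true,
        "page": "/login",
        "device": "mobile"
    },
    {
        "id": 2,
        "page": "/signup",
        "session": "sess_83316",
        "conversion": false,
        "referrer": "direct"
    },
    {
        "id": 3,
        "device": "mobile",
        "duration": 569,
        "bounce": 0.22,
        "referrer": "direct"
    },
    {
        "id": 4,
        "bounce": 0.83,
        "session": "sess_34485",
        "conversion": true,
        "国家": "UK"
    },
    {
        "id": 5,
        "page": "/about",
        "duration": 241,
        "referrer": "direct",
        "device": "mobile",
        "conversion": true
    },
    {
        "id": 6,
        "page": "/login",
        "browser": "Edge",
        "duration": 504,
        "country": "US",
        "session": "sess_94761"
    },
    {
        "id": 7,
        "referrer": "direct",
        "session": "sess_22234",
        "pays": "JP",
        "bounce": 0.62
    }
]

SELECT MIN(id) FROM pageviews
1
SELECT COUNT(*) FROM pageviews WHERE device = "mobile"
3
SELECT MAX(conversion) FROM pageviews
True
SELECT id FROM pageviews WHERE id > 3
[4, 5, 6, 7]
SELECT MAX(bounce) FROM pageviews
0.83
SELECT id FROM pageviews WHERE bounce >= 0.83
[4]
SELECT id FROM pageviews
[1, 2, 3, 4, 5, 6, 7]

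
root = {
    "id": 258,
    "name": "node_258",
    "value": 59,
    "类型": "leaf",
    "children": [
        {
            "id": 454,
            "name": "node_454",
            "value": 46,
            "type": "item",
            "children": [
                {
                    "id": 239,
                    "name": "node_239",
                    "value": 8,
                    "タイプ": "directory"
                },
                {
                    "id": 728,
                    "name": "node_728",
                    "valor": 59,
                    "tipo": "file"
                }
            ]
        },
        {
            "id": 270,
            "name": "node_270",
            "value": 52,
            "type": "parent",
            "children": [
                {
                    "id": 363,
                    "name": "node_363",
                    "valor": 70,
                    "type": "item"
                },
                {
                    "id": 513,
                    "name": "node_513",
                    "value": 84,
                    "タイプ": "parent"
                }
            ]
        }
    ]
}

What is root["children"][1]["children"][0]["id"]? 363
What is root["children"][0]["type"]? "item"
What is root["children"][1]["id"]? 270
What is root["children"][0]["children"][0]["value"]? 8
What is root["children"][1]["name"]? "node_270"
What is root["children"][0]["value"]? 46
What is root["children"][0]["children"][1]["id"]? 728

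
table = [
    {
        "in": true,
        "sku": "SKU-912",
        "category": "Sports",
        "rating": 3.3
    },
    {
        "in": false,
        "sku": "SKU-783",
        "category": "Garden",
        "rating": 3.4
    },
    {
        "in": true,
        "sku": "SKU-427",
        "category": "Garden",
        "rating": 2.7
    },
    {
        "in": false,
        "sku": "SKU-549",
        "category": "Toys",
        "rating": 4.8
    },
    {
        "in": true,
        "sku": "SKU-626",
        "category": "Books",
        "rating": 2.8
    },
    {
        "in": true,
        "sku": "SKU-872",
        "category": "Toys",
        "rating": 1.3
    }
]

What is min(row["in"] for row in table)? False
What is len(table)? 6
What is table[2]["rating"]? 2.7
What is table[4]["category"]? "Books"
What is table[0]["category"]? "Sports"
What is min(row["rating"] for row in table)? 1.3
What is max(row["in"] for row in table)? True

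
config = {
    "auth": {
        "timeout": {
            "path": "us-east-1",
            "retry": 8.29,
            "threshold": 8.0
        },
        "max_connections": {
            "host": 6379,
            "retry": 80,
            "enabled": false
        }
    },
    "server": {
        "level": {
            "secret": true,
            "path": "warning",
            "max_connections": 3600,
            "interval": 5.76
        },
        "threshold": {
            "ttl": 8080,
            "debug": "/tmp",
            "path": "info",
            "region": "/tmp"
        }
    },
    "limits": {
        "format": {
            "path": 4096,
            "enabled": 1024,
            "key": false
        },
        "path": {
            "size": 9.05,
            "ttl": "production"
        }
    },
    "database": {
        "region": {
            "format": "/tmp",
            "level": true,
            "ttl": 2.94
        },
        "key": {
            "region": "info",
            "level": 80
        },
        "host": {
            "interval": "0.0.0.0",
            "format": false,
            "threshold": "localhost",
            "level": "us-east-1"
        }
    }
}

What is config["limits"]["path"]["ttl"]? "production"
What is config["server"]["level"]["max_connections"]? 3600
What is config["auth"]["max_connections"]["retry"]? 80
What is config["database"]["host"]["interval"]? "0.0.0.0"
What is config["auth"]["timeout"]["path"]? "us-east-1"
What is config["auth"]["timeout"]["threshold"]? 8.0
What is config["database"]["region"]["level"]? True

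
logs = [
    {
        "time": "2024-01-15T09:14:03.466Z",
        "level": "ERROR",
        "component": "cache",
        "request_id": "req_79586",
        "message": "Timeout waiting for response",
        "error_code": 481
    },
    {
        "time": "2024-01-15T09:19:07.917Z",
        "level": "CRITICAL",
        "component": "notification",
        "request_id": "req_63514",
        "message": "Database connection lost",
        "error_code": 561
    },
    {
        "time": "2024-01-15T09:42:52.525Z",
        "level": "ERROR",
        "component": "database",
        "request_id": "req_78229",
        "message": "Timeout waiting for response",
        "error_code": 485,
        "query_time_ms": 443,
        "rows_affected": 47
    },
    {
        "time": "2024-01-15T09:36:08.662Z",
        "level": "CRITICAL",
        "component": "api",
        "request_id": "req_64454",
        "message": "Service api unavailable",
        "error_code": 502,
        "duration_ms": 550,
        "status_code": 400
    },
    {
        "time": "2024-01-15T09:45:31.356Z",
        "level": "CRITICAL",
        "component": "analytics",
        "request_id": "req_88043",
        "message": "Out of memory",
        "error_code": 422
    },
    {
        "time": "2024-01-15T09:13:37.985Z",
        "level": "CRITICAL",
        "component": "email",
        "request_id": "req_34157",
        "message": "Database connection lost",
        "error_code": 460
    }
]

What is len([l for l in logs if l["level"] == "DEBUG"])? 0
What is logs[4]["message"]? "Out of memory"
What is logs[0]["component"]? "cache"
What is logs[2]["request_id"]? "req_78229"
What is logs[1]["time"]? "2024-01-15T09:19:07.917Z"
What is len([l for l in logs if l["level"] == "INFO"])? 0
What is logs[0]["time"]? "2024-01-15T09:14:03.466Z"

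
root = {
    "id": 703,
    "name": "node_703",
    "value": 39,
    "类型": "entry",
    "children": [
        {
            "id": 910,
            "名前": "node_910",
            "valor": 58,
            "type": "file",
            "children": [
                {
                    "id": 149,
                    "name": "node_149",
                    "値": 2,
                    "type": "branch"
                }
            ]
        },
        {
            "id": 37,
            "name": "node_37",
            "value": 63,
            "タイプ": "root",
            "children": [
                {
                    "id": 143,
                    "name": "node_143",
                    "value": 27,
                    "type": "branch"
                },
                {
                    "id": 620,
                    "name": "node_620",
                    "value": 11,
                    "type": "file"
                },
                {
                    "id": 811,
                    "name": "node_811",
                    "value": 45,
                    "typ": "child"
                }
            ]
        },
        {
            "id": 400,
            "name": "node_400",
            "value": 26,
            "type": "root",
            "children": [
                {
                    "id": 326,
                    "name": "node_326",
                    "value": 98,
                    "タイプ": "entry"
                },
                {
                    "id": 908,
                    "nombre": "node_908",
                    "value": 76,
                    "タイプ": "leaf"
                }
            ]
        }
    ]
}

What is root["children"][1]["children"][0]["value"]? 27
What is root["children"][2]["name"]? "node_400"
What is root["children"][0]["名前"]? "node_910"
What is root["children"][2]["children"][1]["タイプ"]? "leaf"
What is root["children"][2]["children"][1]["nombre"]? "node_908"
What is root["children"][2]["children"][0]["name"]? "node_326"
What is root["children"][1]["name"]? "node_37"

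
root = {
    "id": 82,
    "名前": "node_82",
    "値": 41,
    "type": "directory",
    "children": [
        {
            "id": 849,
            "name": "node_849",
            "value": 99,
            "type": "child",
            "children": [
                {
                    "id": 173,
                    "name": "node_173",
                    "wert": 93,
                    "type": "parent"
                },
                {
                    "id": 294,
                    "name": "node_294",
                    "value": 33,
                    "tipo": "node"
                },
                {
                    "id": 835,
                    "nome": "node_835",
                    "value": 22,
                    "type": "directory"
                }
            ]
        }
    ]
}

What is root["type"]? "directory"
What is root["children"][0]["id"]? 849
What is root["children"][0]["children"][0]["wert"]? 93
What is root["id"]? 82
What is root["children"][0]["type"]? "child"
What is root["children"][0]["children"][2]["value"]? 22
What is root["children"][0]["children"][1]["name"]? "node_294"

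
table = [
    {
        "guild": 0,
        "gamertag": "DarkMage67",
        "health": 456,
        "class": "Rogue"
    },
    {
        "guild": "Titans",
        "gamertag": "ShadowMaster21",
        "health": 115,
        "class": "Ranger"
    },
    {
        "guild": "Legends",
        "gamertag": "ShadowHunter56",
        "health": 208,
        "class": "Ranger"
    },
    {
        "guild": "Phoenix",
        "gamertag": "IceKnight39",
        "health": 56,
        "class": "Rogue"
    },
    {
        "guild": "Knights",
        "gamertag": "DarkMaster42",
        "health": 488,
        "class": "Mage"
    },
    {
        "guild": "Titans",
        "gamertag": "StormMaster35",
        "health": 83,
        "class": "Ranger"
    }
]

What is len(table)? 6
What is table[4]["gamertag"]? "DarkMaster42"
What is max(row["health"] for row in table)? 488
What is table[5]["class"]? "Ranger"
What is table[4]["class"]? "Mage"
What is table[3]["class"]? "Rogue"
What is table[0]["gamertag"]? "DarkMage67"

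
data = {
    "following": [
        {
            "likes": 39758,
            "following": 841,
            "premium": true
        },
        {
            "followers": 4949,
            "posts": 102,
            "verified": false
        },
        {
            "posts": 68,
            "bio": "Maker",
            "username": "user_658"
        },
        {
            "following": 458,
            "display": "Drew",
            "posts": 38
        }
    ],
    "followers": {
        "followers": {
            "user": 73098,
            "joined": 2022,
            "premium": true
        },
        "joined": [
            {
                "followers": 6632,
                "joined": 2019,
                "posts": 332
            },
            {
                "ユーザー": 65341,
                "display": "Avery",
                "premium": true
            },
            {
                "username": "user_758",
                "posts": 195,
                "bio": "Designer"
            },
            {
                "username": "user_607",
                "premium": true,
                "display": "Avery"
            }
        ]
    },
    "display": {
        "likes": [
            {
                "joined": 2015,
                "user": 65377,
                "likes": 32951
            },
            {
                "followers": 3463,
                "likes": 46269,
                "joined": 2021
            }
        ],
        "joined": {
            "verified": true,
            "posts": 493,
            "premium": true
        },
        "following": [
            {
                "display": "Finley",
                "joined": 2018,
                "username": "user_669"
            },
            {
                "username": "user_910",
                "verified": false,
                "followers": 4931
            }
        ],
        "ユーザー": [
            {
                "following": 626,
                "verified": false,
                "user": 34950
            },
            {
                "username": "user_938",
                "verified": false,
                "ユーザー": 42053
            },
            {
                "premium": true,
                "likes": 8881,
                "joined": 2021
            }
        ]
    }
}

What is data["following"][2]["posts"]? 68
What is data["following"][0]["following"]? 841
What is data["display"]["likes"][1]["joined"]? 2021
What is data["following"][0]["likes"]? 39758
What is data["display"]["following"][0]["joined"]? 2018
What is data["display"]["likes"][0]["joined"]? 2015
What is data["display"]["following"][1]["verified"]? False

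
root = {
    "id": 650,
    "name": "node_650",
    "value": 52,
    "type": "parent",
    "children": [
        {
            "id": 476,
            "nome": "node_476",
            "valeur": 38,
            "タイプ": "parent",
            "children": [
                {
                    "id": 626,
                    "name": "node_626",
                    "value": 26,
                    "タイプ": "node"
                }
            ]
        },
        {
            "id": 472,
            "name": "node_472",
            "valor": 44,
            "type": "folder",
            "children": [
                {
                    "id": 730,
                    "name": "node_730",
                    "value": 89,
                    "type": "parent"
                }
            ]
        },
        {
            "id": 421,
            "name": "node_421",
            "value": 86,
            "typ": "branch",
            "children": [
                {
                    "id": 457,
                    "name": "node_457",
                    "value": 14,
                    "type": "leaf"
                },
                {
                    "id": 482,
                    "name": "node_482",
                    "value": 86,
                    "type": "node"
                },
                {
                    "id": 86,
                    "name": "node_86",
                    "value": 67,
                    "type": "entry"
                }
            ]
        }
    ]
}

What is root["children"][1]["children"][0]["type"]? "parent"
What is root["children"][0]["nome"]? "node_476"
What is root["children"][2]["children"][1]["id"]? 482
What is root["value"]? 52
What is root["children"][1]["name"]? "node_472"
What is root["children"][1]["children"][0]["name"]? "node_730"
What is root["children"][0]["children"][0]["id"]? 626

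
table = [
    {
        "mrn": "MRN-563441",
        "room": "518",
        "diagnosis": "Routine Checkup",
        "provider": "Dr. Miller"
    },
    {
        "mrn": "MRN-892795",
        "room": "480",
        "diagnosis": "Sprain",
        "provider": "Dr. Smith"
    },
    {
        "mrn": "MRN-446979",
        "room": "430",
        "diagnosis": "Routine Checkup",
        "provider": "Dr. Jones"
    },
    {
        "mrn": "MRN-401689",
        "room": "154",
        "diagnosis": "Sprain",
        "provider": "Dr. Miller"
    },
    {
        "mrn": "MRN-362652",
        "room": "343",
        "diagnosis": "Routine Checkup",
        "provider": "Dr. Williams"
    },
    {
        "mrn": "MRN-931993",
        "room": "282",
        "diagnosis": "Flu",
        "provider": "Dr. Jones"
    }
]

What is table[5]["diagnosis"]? "Flu"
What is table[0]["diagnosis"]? "Routine Checkup"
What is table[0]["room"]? "518"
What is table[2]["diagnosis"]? "Routine Checkup"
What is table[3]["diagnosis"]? "Sprain"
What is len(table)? 6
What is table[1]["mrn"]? "MRN-892795"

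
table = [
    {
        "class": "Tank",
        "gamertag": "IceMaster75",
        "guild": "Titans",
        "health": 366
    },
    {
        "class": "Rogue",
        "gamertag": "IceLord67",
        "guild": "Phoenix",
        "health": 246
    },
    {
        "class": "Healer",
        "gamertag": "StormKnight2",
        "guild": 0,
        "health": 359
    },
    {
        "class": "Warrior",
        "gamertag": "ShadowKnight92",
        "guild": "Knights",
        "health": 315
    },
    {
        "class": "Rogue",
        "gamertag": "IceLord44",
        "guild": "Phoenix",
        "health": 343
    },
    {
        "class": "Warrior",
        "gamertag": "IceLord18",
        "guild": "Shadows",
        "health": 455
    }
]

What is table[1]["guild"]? "Phoenix"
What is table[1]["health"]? 246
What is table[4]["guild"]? "Phoenix"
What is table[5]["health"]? 455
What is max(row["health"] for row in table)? 455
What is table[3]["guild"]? "Knights"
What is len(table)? 6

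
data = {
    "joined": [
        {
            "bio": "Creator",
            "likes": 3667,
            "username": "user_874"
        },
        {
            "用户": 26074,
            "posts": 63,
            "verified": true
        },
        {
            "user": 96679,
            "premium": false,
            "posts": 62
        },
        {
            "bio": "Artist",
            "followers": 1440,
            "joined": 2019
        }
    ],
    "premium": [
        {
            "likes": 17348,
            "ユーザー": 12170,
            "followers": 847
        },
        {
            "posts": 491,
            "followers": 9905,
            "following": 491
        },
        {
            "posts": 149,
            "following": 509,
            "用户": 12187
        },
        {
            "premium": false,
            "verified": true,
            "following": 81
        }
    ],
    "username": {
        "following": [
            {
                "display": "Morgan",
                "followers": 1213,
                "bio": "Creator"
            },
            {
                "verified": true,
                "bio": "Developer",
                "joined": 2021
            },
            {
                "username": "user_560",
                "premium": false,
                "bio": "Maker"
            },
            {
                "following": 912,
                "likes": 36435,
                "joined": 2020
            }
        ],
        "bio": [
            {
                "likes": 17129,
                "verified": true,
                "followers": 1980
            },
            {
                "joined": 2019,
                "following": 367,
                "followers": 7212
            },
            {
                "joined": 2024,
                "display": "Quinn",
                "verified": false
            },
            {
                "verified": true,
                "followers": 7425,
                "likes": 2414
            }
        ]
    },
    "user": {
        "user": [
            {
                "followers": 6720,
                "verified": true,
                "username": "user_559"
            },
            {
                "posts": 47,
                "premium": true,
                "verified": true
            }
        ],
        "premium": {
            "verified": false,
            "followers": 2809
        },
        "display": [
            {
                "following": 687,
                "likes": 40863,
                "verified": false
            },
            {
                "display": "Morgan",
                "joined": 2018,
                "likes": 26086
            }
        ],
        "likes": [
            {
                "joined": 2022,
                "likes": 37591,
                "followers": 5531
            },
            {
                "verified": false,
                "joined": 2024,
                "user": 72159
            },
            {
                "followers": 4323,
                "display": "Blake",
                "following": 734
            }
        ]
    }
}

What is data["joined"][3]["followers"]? 1440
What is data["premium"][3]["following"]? 81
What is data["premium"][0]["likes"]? 17348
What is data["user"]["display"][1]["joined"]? 2018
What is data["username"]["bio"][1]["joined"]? 2019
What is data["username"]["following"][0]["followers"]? 1213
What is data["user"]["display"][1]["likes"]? 26086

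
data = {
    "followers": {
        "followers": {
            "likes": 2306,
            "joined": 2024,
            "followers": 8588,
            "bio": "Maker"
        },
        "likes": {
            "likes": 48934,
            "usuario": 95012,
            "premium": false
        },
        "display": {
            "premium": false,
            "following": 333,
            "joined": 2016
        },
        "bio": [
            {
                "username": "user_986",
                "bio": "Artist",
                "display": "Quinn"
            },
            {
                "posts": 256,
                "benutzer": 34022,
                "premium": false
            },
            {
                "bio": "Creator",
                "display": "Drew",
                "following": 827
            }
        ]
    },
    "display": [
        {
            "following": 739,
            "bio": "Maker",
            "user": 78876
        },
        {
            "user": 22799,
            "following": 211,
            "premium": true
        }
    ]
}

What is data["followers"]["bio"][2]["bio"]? "Creator"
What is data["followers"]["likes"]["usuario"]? 95012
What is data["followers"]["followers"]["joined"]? 2024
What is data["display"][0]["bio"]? "Maker"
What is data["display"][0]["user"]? 78876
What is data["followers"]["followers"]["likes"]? 2306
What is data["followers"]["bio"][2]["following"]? 827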